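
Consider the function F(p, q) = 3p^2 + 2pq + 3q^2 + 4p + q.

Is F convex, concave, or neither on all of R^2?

convex

F is quadratic, so its Hessian is the constant matrix H = [[6, 2], [2, 6]].
det(H) = 32, tr(H) = 12.
det(H) > 0 and tr(H) > 0, so H is positive definite everywhere: convex.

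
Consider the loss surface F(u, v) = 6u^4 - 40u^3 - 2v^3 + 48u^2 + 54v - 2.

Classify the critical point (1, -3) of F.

The mixed partial ∂²F/∂u∂v is 0, so the Hessian at any point is diag(F_uu, F_vv) = diag(24(3u^2 - 10u + 4), -12v).
At (1, -3): H = diag(-72, 36).
The eigenvalues have opposite signs, so H is indefinite: a saddle point.

saddle point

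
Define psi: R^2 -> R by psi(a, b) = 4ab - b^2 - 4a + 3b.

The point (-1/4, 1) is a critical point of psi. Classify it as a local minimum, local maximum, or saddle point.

saddle point

The Hessian of psi is constant: H = [[0, 4], [4, -2]].
det(H) = 0·(-2) − 4² = -16.
Since det(H) < 0, H is indefinite and the critical point is a saddle point.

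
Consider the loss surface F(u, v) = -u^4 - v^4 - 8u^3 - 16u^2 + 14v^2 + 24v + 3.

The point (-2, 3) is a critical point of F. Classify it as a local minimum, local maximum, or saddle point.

The mixed partial ∂²F/∂u∂v is 0, so the Hessian at any point is diag(F_uu, F_vv) = diag(-4(3u^2 + 12u + 8), 4(-3v^2 + 7)).
At (-2, 3): H = diag(16, -80).
The eigenvalues have opposite signs, so H is indefinite: a saddle point.

saddle point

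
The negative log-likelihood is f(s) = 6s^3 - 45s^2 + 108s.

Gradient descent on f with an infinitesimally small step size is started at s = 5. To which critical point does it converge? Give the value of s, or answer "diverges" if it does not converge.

f'(s) = 18(s - 3)(s - 2), so f'(5) = 108.
Gradient descent moves in the -f' direction, i.e. s is decreasing.
The nearest critical point in that direction is s = 3, where f'' = 18 > 0 (a local minimum). The iterate converges there.

3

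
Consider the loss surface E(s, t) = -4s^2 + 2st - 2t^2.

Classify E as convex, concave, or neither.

concave

E is quadratic, so its Hessian is the constant matrix H = [[-8, 2], [2, -4]].
det(H) = 28, tr(H) = -12.
det(H) > 0 and tr(H) < 0, so H is negative definite everywhere: concave.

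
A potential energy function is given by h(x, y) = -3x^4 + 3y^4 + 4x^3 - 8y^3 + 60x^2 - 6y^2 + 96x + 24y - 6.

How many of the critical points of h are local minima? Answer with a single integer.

h separates as a function of x plus a function of y, so ∇h=0 decouples.
∂h/∂x = -12(x - 4)(x + 1)(x + 2) = 0 at x ∈ {-2, -1, 4}; ∂h/∂y = 12(y - 2)(y - 1)(y + 1) = 0 at y ∈ {-1, 1, 2}.
The Hessian is diagonal: diag(h_xx, h_yy). Second derivatives: h_xx(-2)=-72, h_xx(-1)=60, h_xx(4)=-360; h_yy(-1)=72, h_yy(1)=-24, h_yy(2)=36.
Local minima occur where both diagonal entries positive: (-1, -1), (-1, 2). Count: 2.

2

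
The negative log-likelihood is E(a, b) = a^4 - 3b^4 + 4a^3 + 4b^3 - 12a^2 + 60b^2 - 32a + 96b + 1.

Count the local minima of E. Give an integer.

E separates as a function of a plus a function of b, so ∇E=0 decouples.
∂E/∂a = 4(a - 2)(a + 1)(a + 4) = 0 at a ∈ {-4, -1, 2}; ∂E/∂b = -12(b - 4)(b + 1)(b + 2) = 0 at b ∈ {-2, -1, 4}.
The Hessian is diagonal: diag(E_aa, E_bb). Second derivatives: E_aa(-4)=72, E_aa(-1)=-36, E_aa(2)=72; E_bb(-2)=-72, E_bb(-1)=60, E_bb(4)=-360.
Local minima occur where both diagonal entries positive: (-4, -1), (2, -1). Count: 2.

2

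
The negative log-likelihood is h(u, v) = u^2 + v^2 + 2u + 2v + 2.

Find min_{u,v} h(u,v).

0

h(u,v) separates as P(u) + Q(v) + 2, so its minimum is min P + min Q + 2.
P'(u) = 2u + 2 vanishes at u ∈ {-1}; Q'(v) = 2v + 2 vanishes at v ∈ {-1}.
Local minima of P (where P''>0): P(-1)=-1. Local minima of Q: Q(-1)=-1.
So the global minimum of h is P(-1) + Q(-1) + 2 = -1 − 1 + 2 = 0, attained at (-1, -1).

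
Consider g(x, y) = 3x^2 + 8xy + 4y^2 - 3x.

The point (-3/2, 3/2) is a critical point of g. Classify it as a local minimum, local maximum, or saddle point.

saddle point

The Hessian of g is constant: H = [[6, 8], [8, 8]].
det(H) = 6·8 − 8² = -16.
Since det(H) < 0, H is indefinite and the critical point is a saddle point.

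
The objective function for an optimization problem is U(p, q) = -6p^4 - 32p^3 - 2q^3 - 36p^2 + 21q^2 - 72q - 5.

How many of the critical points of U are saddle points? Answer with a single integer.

3

U separates as a function of p plus a function of q, so ∇U=0 decouples.
∂U/∂p = -24p(p + 1)(p + 3) = 0 at p ∈ {-3, -1, 0}; ∂U/∂q = -6(q - 4)(q - 3) = 0 at q ∈ {3, 4}.
The Hessian is diagonal: diag(U_pp, U_qq). Second derivatives: U_pp(-3)=-144, U_pp(-1)=48, U_pp(0)=-72; U_qq(3)=6, U_qq(4)=-6.
Saddle points occur where the two diagonal entries have opposite signs: (-3, 3), (-1, 4), (0, 3). Count: 3.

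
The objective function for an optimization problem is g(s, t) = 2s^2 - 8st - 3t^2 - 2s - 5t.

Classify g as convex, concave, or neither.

neither

g is quadratic, so its Hessian is the constant matrix H = [[4, -8], [-8, -6]].
det(H) = -88, tr(H) = -2.
det(H) < 0, so H is indefinite: neither convex nor concave.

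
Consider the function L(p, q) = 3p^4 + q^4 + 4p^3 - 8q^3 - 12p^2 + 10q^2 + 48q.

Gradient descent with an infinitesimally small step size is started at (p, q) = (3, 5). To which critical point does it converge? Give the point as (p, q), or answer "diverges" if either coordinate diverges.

L is separable, so gradient descent decouples: p follows -∂L/∂p, q follows -∂L/∂q.
∂L/∂p = 12p(p - 1)(p + 2); at p=3 this is 360, so p decreases.
∂L/∂q = 4(q - 4)(q - 3)(q + 1); at q=5 this is 48, so q decreases.
p converges to its nearest critical value 1 (a local min of the p-part); q converges to 4. The iterate converges to (1, 4).

(1, 4)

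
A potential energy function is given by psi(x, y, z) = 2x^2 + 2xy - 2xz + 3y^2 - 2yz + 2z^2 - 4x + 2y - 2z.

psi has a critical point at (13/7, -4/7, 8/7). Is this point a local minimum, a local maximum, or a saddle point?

local minimum

The Hessian is constant: H = [[4, 2, -2], [2, 6, -2], [-2, -2, 4]].
Leading principal minors: Δ₁ = 4, Δ₂ = 20, Δ₃ = 56.
All leading minors are positive, so H is positive definite: a local minimum.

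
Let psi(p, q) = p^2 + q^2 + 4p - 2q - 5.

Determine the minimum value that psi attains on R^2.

-10

psi(p,q) separates as A(p) + B(q) − 5, so its minimum is min A + min B − 5.
A'(p) = 2p + 4 vanishes at p ∈ {-2}; B'(q) = 2q - 2 vanishes at q ∈ {1}.
Local minima of A (where A''>0): A(-2)=-4. Local minima of B: B(1)=-1.
So the global minimum of psi is A(-2) + B(1) − 5 = -4 − 1 − 5 = -10, attained at (-2, 1).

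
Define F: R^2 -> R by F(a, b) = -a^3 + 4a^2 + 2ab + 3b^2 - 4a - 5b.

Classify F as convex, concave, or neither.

The term -a^3 is cubic, so the Hessian is not constant.
∂²F/∂a² = -6a + 8, which takes both signs as a varies (negative for sufficiently large a). A diagonal entry of the Hessian changing sign means the Hessian is neither positive- nor negative-semidefinite on all of R^2.

neither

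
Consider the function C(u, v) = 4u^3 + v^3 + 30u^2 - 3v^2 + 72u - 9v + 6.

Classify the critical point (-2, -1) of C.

saddle point

The mixed partial ∂²C/∂u∂v is 0, so the Hessian at any point is diag(C_uu, C_vv) = diag(12(2u + 5), 6(v - 1)).
At (-2, -1): H = diag(12, -12).
The eigenvalues have opposite signs, so H is indefinite: a saddle point.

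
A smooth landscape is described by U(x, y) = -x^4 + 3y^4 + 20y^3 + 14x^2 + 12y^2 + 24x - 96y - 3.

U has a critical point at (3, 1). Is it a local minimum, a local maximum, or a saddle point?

The mixed partial ∂²U/∂x∂y is 0, so the Hessian at any point is diag(U_xx, U_yy) = diag(4(-3x^2 + 7), 12(3y^2 + 10y + 2)).
At (3, 1): H = diag(-80, 180).
The eigenvalues have opposite signs, so H is indefinite: a saddle point.

saddle point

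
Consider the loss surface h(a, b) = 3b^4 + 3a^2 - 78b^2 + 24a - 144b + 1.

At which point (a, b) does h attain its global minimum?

(-4, 4)

h(a,b) separates as P(a) + Q(b) + 1, so its minimum is min P + min Q + 1.
P'(a) = 6a + 24 vanishes at a ∈ {-4}; Q'(b) = 12(b - 4)(b + 1)(b + 3) vanishes at b ∈ {-3, -1, 4}.
Local minima of P (where P''>0): P(-4)=-48. Local minima of Q: Q(-3)=-27, Q(4)=-1056.
So the global minimum of h is P(-4) + Q(4) + 1 = -48 − 1056 + 1 = -1103, attained at (-4, 4).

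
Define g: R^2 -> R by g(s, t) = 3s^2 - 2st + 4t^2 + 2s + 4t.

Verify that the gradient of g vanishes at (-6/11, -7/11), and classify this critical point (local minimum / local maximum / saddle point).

local minimum

∇g = (6s - 2t + 2, -2s + 8t + 4); substituting (-6/11, -7/11) gives ∇g = (0, 0), so (-6/11, -7/11) is indeed a critical point.
The Hessian of g is constant: H = [[6, -2], [-2, 8]].
det(H) = 6·8 − (-2)² = 44.
det(H) > 0 and tr(H) = 14 > 0, so H is positive definite and the point is a local minimum.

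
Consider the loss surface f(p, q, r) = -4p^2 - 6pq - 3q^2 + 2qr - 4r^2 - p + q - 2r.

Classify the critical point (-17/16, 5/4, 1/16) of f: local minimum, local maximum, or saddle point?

The Hessian is constant: H = [[-8, -6, 0], [-6, -6, 2], [0, 2, -8]].
Leading principal minors: Δ₁ = -8, Δ₂ = 12, Δ₃ = -64.
The minors alternate sign starting negative (−, +, −), so H is negative definite: a local maximum.

local maximum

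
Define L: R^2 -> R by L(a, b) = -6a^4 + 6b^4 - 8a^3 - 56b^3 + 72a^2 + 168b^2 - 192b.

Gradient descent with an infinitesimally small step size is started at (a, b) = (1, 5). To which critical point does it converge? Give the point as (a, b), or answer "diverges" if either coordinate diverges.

(0, 4)

L is separable, so gradient descent decouples: a follows -∂L/∂a, b follows -∂L/∂b.
∂L/∂a = -24a(a - 2)(a + 3); at a=1 this is 96, so a decreases.
∂L/∂b = 24(b - 4)(b - 2)(b - 1); at b=5 this is 288, so b decreases.
a converges to its nearest critical value 0 (a local min of the a-part); b converges to 4. The iterate converges to (0, 4).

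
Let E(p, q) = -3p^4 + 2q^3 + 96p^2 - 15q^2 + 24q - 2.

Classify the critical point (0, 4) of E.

The mixed partial ∂²E/∂p∂q is 0, so the Hessian at any point is diag(E_pp, E_qq) = diag(12(-3p^2 + 16), 6(2q - 5)).
At (0, 4): H = diag(192, 18).
Both eigenvalues are positive, so H is positive definite: a local minimum.

local minimum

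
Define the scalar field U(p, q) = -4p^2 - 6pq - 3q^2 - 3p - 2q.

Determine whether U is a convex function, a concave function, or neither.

U is quadratic, so its Hessian is the constant matrix H = [[-8, -6], [-6, -6]].
det(H) = 12, tr(H) = -14.
det(H) > 0 and tr(H) < 0, so H is negative definite everywhere: concave.

concave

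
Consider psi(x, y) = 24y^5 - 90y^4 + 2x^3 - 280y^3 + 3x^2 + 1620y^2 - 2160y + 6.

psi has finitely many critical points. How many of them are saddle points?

psi separates as a function of x plus a function of y, so ∇psi=0 decouples.
∂psi/∂x = 6x(x + 1) = 0 at x ∈ {-1, 0}; ∂psi/∂y = 120(y - 3)(y - 2)(y - 1)(y + 3) = 0 at y ∈ {-3, 1, 2, 3}.
The Hessian is diagonal: diag(psi_xx, psi_yy). Second derivatives: psi_xx(-1)=-6, psi_xx(0)=6; psi_yy(-3)=-14400, psi_yy(1)=960, psi_yy(2)=-600, psi_yy(3)=1440.
Saddle points occur where the two diagonal entries have opposite signs: (-1, 1), (-1, 3), (0, -3), (0, 2). Count: 4.

4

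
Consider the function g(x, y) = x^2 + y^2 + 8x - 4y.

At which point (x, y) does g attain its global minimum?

g(x,y) separates as P(x) + Q(y), so its minimum is min P + min Q.
P'(x) = 2x + 8 vanishes at x ∈ {-4}; Q'(y) = 2y - 4 vanishes at y ∈ {2}.
Local minima of P (where P''>0): P(-4)=-16. Local minima of Q: Q(2)=-4.
So the global minimum of g is P(-4) + Q(2) = -16 − 4 = -20, attained at (-4, 2).

(-4, 2)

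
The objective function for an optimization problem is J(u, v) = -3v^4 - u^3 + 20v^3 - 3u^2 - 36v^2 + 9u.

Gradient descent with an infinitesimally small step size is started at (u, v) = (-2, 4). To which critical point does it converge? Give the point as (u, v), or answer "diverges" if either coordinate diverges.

J is separable, so gradient descent decouples: u follows -∂J/∂u, v follows -∂J/∂v.
∂J/∂u = -3(u - 1)(u + 3); at u=-2 this is 9, so u decreases.
∂J/∂v = -12v(v - 3)(v - 2); at v=4 this is -96, so v increases.
The v-coordinate has no critical point in that direction and runs off to infinity.

diverges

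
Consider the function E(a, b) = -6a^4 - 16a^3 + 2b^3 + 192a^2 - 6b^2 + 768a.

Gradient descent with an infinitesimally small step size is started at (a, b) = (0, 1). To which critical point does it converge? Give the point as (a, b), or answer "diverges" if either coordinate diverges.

(-2, 2)

E is separable, so gradient descent decouples: a follows -∂E/∂a, b follows -∂E/∂b.
∂E/∂a = -24(a - 4)(a + 2)(a + 4); at a=0 this is 768, so a decreases.
∂E/∂b = 6b(b - 2); at b=1 this is -6, so b increases.
a converges to its nearest critical value -2 (a local min of the a-part); b converges to 2. The iterate converges to (-2, 2).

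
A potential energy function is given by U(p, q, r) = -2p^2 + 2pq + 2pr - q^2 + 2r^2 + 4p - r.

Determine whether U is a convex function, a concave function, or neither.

U is quadratic, so its Hessian is the constant matrix H = [[-4, 2, 2], [2, -2, 0], [2, 0, 4]].
Leading principal minors: -4, 4, 24.
Neither pattern holds ⇒ H is indefinite ⇒ neither convex nor concave.

neither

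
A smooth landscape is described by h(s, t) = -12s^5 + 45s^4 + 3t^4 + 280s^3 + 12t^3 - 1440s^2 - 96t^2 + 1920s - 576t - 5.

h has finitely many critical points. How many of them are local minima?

4

h separates as a function of s plus a function of t, so ∇h=0 decouples.
∂h/∂s = -60(s - 4)(s - 2)(s - 1)(s + 4) = 0 at s ∈ {-4, 1, 2, 4}; ∂h/∂t = 12(t - 4)(t + 3)(t + 4) = 0 at t ∈ {-4, -3, 4}.
The Hessian is diagonal: diag(h_ss, h_tt). Second derivatives: h_ss(-4)=14400, h_ss(1)=-900, h_ss(2)=720, h_ss(4)=-2880; h_tt(-4)=96, h_tt(-3)=-84, h_tt(4)=672.
Local minima occur where both diagonal entries positive: (-4, -4), (-4, 4), (2, -4), (2, 4). Count: 4.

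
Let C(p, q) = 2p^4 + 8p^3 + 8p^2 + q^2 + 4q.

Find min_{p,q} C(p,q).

-4

C(p,q) separates as A(p) + B(q), so its minimum is min A + min B.
A'(p) = 8p(p + 1)(p + 2) vanishes at p ∈ {-2, -1, 0}; B'(q) = 2q + 4 vanishes at q ∈ {-2}.
Local minima of A (where A''>0): A(-2)=0, A(0)=0. Local minima of B: B(-2)=-4.
So the global minimum of C is A(-2) + B(-2) = 0 − 4 = -4, attained at (-2, -2).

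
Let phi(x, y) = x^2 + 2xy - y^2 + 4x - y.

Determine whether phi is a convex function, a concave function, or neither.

phi is quadratic, so its Hessian is the constant matrix H = [[2, 2], [2, -2]].
det(H) = -8, tr(H) = 0.
det(H) < 0, so H is indefinite: neither convex nor concave.

neither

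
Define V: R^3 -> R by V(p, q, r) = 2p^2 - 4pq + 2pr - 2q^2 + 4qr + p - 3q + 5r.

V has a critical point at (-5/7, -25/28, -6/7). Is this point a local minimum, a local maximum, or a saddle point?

saddle point

The Hessian is constant: H = [[4, -4, 2], [-4, -4, 4], [2, 4, 0]].
Leading principal minors: Δ₁ = 4, Δ₂ = -32, Δ₃ = -112.
The minors fit neither the all-positive nor the alternating-sign pattern, so H is indefinite: a saddle point.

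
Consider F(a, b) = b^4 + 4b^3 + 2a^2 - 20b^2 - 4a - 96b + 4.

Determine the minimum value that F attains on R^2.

F(a,b) separates as P(a) + Q(b) + 4, so its minimum is min P + min Q + 4.
P'(a) = 4a - 4 vanishes at a ∈ {1}; Q'(b) = 4(b - 3)(b + 2)(b + 4) vanishes at b ∈ {-4, -2, 3}.
Local minima of P (where P''>0): P(1)=-2. Local minima of Q: Q(-4)=64, Q(3)=-279.
So the global minimum of F is P(1) + Q(3) + 4 = -2 − 279 + 4 = -277, attained at (1, 3).

-277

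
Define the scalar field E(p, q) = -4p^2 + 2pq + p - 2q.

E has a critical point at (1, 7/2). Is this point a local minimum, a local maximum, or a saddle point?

The Hessian of E is constant: H = [[-8, 2], [2, 0]].
det(H) = (-8)·0 − 2² = -4.
Since det(H) < 0, H is indefinite and the critical point is a saddle point.

saddle point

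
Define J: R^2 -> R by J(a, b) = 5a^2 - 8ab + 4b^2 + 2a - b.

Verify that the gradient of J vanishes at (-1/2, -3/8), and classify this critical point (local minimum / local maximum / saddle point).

∇J = (10a - 8b + 2, -8a + 8b - 1); substituting (-1/2, -3/8) gives ∇J = (0, 0), so (-1/2, -3/8) is indeed a critical point.
The Hessian of J is constant: H = [[10, -8], [-8, 8]].
det(H) = 10·8 − (-8)² = 16.
det(H) > 0 and tr(H) = 18 > 0, so H is positive definite and the point is a local minimum.

local minimum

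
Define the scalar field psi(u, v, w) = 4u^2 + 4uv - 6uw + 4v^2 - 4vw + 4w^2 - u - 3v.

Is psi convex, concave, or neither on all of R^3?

psi is quadratic, so its Hessian is the constant matrix H = [[8, 4, -6], [4, 8, -4], [-6, -4, 8]].
Leading principal minors: 8, 48, 160.
All positive ⇒ H ≻ 0 ⇒ convex.

convex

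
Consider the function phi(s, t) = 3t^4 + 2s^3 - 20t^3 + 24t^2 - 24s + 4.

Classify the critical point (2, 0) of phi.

The mixed partial ∂²phi/∂s∂t is 0, so the Hessian at any point is diag(phi_ss, phi_tt) = diag(12s, 12(3t^2 - 10t + 4)).
At (2, 0): H = diag(24, 48).
Both eigenvalues are positive, so H is positive definite: a local minimum.

local minimum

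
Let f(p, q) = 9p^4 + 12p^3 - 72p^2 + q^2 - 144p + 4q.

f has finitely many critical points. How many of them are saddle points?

1

f separates as a function of p plus a function of q, so ∇f=0 decouples.
∂f/∂p = 36(p - 2)(p + 1)(p + 2) = 0 at p ∈ {-2, -1, 2}; ∂f/∂q = 2(q + 2) = 0 at q ∈ {-2}.
The Hessian is diagonal: diag(f_pp, f_qq). Second derivatives: f_pp(-2)=144, f_pp(-1)=-108, f_pp(2)=432; f_qq(-2)=2.
Saddle points occur where the two diagonal entries have opposite signs: (-1, -2). Count: 1.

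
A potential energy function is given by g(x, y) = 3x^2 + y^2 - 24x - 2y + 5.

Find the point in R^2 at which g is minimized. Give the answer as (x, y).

g(x,y) separates as P(x) + Q(y) + 5, so its minimum is min P + min Q + 5.
P'(x) = 6x - 24 vanishes at x ∈ {4}; Q'(y) = 2y - 2 vanishes at y ∈ {1}.
Local minima of P (where P''>0): P(4)=-48. Local minima of Q: Q(1)=-1.
So the global minimum of g is P(4) + Q(1) + 5 = -48 − 1 + 5 = -44, attained at (4, 1).

(4, 1)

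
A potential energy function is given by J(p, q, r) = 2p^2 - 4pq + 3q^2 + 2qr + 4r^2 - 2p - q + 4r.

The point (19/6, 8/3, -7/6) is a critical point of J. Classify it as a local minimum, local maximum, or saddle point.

local minimum

The Hessian is constant: H = [[4, -4, 0], [-4, 6, 2], [0, 2, 8]].
Leading principal minors: Δ₁ = 4, Δ₂ = 8, Δ₃ = 48.
All leading minors are positive, so H is positive definite: a local minimum.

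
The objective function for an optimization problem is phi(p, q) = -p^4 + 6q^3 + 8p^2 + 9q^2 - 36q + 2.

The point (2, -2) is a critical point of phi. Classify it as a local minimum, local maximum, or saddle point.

local maximum

The mixed partial ∂²phi/∂p∂q is 0, so the Hessian at any point is diag(phi_pp, phi_qq) = diag(4(-3p^2 + 4), 18(2q + 1)).
At (2, -2): H = diag(-32, -54).
Both eigenvalues are negative, so H is negative definite: a local maximum.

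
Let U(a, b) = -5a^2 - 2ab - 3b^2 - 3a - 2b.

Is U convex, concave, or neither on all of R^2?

concave

U is quadratic, so its Hessian is the constant matrix H = [[-10, -2], [-2, -6]].
det(H) = 56, tr(H) = -16.
det(H) > 0 and tr(H) < 0, so H is negative definite everywhere: concave.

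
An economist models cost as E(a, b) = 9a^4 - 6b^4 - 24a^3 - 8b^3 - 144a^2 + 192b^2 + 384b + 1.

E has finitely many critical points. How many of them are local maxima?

2

E separates as a function of a plus a function of b, so ∇E=0 decouples.
∂E/∂a = 36a(a - 4)(a + 2) = 0 at a ∈ {-2, 0, 4}; ∂E/∂b = -24(b - 4)(b + 1)(b + 4) = 0 at b ∈ {-4, -1, 4}.
The Hessian is diagonal: diag(E_aa, E_bb). Second derivatives: E_aa(-2)=432, E_aa(0)=-288, E_aa(4)=864; E_bb(-4)=-576, E_bb(-1)=360, E_bb(4)=-960.
Local maxima occur where both diagonal entries negative: (0, -4), (0, 4). Count: 2.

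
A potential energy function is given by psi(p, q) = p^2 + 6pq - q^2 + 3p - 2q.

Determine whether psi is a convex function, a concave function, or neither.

psi is quadratic, so its Hessian is the constant matrix H = [[2, 6], [6, -2]].
det(H) = -40, tr(H) = 0.
det(H) < 0, so H is indefinite: neither convex nor concave.

neither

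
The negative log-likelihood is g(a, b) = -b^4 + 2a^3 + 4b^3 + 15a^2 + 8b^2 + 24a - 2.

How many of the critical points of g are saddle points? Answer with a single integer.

g separates as a function of a plus a function of b, so ∇g=0 decouples.
∂g/∂a = 6(a + 1)(a + 4) = 0 at a ∈ {-4, -1}; ∂g/∂b = -4b(b - 4)(b + 1) = 0 at b ∈ {-1, 0, 4}.
The Hessian is diagonal: diag(g_aa, g_bb). Second derivatives: g_aa(-4)=-18, g_aa(-1)=18; g_bb(-1)=-20, g_bb(0)=16, g_bb(4)=-80.
Saddle points occur where the two diagonal entries have opposite signs: (-4, 0), (-1, -1), (-1, 4). Count: 3.

3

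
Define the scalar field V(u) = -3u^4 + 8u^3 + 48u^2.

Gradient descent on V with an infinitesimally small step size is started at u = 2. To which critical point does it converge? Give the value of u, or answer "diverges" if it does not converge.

0

V'(u) = -12u(u - 4)(u + 2), so V'(2) = 192.
Gradient descent moves in the -V' direction, i.e. u is decreasing.
The nearest critical point in that direction is u = 0, where V'' = 96 > 0 (a local minimum). The iterate converges there.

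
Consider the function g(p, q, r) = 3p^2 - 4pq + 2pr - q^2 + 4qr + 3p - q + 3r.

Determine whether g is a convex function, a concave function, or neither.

neither

g is quadratic, so its Hessian is the constant matrix H = [[6, -4, 2], [-4, -2, 4], [2, 4, 0]].
Leading principal minors: 6, -28, -152.
Neither pattern holds ⇒ H is indefinite ⇒ neither convex nor concave.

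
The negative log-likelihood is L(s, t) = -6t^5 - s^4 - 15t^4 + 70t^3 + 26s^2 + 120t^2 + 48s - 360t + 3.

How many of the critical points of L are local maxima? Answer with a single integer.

4

L separates as a function of s plus a function of t, so ∇L=0 decouples.
∂L/∂s = -4(s - 4)(s + 1)(s + 3) = 0 at s ∈ {-3, -1, 4}; ∂L/∂t = -30(t - 2)(t - 1)(t + 2)(t + 3) = 0 at t ∈ {-3, -2, 1, 2}.
The Hessian is diagonal: diag(L_ss, L_tt). Second derivatives: L_ss(-3)=-56, L_ss(-1)=40, L_ss(4)=-140; L_tt(-3)=600, L_tt(-2)=-360, L_tt(1)=360, L_tt(2)=-600.
Local maxima occur where both diagonal entries negative: (-3, -2), (-3, 2), (4, -2), (4, 2). Count: 4.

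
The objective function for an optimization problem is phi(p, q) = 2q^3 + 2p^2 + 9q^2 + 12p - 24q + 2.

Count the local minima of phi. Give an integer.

1

phi separates as a function of p plus a function of q, so ∇phi=0 decouples.
∂phi/∂p = 4(p + 3) = 0 at p ∈ {-3}; ∂phi/∂q = 6(q - 1)(q + 4) = 0 at q ∈ {-4, 1}.
The Hessian is diagonal: diag(phi_pp, phi_qq). Second derivatives: phi_pp(-3)=4; phi_qq(-4)=-30, phi_qq(1)=30.
Local minima occur where both diagonal entries positive: (-3, 1). Count: 1.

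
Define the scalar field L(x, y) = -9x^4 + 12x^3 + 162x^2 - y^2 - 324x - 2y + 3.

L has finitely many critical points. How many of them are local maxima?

2

L separates as a function of x plus a function of y, so ∇L=0 decouples.
∂L/∂x = -36(x - 3)(x - 1)(x + 3) = 0 at x ∈ {-3, 1, 3}; ∂L/∂y = -2(y + 1) = 0 at y ∈ {-1}.
The Hessian is diagonal: diag(L_xx, L_yy). Second derivatives: L_xx(-3)=-864, L_xx(1)=288, L_xx(3)=-432; L_yy(-1)=-2.
Local maxima occur where both diagonal entries negative: (-3, -1), (3, -1). Count: 2.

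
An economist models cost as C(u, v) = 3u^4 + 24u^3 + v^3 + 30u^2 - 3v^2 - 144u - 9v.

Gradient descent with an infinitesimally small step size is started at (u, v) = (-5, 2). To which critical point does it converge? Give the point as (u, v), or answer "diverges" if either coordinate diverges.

C is separable, so gradient descent decouples: u follows -∂C/∂u, v follows -∂C/∂v.
∂C/∂u = 12(u - 1)(u + 3)(u + 4); at u=-5 this is -144, so u increases.
∂C/∂v = 3(v - 3)(v + 1); at v=2 this is -9, so v increases.
u converges to its nearest critical value -4 (a local min of the u-part); v converges to 3. The iterate converges to (-4, 3).

(-4, 3)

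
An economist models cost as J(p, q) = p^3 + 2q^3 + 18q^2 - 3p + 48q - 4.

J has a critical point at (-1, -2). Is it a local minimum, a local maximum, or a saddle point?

saddle point

The mixed partial ∂²J/∂p∂q is 0, so the Hessian at any point is diag(J_pp, J_qq) = diag(6p, 12(q + 3)).
At (-1, -2): H = diag(-6, 12).
The eigenvalues have opposite signs, so H is indefinite: a saddle point.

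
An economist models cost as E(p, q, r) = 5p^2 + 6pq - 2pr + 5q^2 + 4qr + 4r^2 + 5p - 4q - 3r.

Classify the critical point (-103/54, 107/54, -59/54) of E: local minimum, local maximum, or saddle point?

local minimum

The Hessian is constant: H = [[10, 6, -2], [6, 10, 4], [-2, 4, 8]].
Leading principal minors: Δ₁ = 10, Δ₂ = 64, Δ₃ = 216.
All leading minors are positive, so H is positive definite: a local minimum.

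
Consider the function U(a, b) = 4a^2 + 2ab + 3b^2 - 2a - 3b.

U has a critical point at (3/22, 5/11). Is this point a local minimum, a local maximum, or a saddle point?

The Hessian of U is constant: H = [[8, 2], [2, 6]].
det(H) = 8·6 − 2² = 44.
det(H) > 0 and tr(H) = 14 > 0, so H is positive definite and the point is a local minimum.

local minimum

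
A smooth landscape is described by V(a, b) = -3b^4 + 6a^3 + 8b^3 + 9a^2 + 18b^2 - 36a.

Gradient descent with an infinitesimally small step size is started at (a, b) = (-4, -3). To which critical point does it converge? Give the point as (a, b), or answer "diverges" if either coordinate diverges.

V is separable, so gradient descent decouples: a follows -∂V/∂a, b follows -∂V/∂b.
∂V/∂a = 18(a - 1)(a + 2); at a=-4 this is 180, so a decreases.
∂V/∂b = -12b(b - 3)(b + 1); at b=-3 this is 432, so b decreases.
The a-coordinate has no critical point in that direction and runs off to infinity.

diverges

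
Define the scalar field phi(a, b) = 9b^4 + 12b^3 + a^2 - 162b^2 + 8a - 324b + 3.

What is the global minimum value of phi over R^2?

-1390

phi(a,b) separates as P(a) + Q(b) + 3, so its minimum is min P + min Q + 3.
P'(a) = 2a + 8 vanishes at a ∈ {-4}; Q'(b) = 36(b - 3)(b + 1)(b + 3) vanishes at b ∈ {-3, -1, 3}.
Local minima of P (where P''>0): P(-4)=-16. Local minima of Q: Q(-3)=-81, Q(3)=-1377.
So the global minimum of phi is P(-4) + Q(3) + 3 = -16 − 1377 + 3 = -1390, attained at (-4, 3).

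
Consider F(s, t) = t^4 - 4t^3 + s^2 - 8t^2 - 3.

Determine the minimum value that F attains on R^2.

F(s,t) separates as P(s) + Q(t) − 3, so its minimum is min P + min Q − 3.
P'(s) = 2s vanishes at s ∈ {0}; Q'(t) = 4t(t - 4)(t + 1) vanishes at t ∈ {-1, 0, 4}.
Local minima of P (where P''>0): P(0)=0. Local minima of Q: Q(-1)=-3, Q(4)=-128.
So the global minimum of F is P(0) + Q(4) − 3 = 0 − 128 − 3 = -131, attained at (0, 4).

-131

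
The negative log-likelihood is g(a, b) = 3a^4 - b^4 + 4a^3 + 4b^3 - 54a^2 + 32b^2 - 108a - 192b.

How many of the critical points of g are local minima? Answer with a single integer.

2

g separates as a function of a plus a function of b, so ∇g=0 decouples.
∂g/∂a = 12(a - 3)(a + 1)(a + 3) = 0 at a ∈ {-3, -1, 3}; ∂g/∂b = -4(b - 4)(b - 3)(b + 4) = 0 at b ∈ {-4, 3, 4}.
The Hessian is diagonal: diag(g_aa, g_bb). Second derivatives: g_aa(-3)=144, g_aa(-1)=-96, g_aa(3)=288; g_bb(-4)=-224, g_bb(3)=28, g_bb(4)=-32.
Local minima occur where both diagonal entries positive: (-3, 3), (3, 3). Count: 2.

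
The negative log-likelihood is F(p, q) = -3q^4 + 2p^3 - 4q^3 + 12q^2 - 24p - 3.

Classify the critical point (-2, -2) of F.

The mixed partial ∂²F/∂p∂q is 0, so the Hessian at any point is diag(F_pp, F_qq) = diag(12p, 12(-3q^2 - 2q + 2)).
At (-2, -2): H = diag(-24, -72).
Both eigenvalues are negative, so H is negative definite: a local maximum.

local maximum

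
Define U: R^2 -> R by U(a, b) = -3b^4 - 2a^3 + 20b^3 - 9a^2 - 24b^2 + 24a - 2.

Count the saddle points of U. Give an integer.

3

U separates as a function of a plus a function of b, so ∇U=0 decouples.
∂U/∂a = -6(a - 1)(a + 4) = 0 at a ∈ {-4, 1}; ∂U/∂b = -12b(b - 4)(b - 1) = 0 at b ∈ {0, 1, 4}.
The Hessian is diagonal: diag(U_aa, U_bb). Second derivatives: U_aa(-4)=30, U_aa(1)=-30; U_bb(0)=-48, U_bb(1)=36, U_bb(4)=-144.
Saddle points occur where the two diagonal entries have opposite signs: (-4, 0), (-4, 4), (1, 1). Count: 3.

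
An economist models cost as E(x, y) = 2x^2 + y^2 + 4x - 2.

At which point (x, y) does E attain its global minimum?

(-1, 0)

E(x,y) separates as P(x) + Q(y) − 2, so its minimum is min P + min Q − 2.
P'(x) = 4x + 4 vanishes at x ∈ {-1}; Q'(y) = 2y vanishes at y ∈ {0}.
Local minima of P (where P''>0): P(-1)=-2. Local minima of Q: Q(0)=0.
So the global minimum of E is P(-1) + Q(0) − 2 = -2 + 0 − 2 = -4, attained at (-1, 0).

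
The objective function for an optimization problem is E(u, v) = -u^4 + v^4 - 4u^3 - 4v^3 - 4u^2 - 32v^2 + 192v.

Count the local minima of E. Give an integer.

2

E separates as a function of u plus a function of v, so ∇E=0 decouples.
∂E/∂u = -4u(u + 1)(u + 2) = 0 at u ∈ {-2, -1, 0}; ∂E/∂v = 4(v - 4)(v - 3)(v + 4) = 0 at v ∈ {-4, 3, 4}.
The Hessian is diagonal: diag(E_uu, E_vv). Second derivatives: E_uu(-2)=-8, E_uu(-1)=4, E_uu(0)=-8; E_vv(-4)=224, E_vv(3)=-28, E_vv(4)=32.
Local minima occur where both diagonal entries positive: (-1, -4), (-1, 4). Count: 2.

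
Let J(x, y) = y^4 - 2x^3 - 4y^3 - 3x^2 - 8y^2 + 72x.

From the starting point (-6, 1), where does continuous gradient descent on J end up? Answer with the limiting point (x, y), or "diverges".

J is separable, so gradient descent decouples: x follows -∂J/∂x, y follows -∂J/∂y.
∂J/∂x = -6(x - 3)(x + 4); at x=-6 this is -108, so x increases.
∂J/∂y = 4y(y - 4)(y + 1); at y=1 this is -24, so y increases.
x converges to its nearest critical value -4 (a local min of the x-part); y converges to 4. The iterate converges to (-4, 4).

(-4, 4)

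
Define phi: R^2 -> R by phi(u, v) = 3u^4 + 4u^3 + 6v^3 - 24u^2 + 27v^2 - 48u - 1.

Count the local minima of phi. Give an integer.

phi separates as a function of u plus a function of v, so ∇phi=0 decouples.
∂phi/∂u = 12(u - 2)(u + 1)(u + 2) = 0 at u ∈ {-2, -1, 2}; ∂phi/∂v = 18v(v + 3) = 0 at v ∈ {-3, 0}.
The Hessian is diagonal: diag(phi_uu, phi_vv). Second derivatives: phi_uu(-2)=48, phi_uu(-1)=-36, phi_uu(2)=144; phi_vv(-3)=-54, phi_vv(0)=54.
Local minima occur where both diagonal entries positive: (-2, 0), (2, 0). Count: 2.

2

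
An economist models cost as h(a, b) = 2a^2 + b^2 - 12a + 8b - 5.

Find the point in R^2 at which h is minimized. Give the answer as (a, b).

(3, -4)

h(a,b) separates as P(a) + Q(b) − 5, so its minimum is min P + min Q − 5.
P'(a) = 4a - 12 vanishes at a ∈ {3}; Q'(b) = 2b + 8 vanishes at b ∈ {-4}.
Local minima of P (where P''>0): P(3)=-18. Local minima of Q: Q(-4)=-16.
So the global minimum of h is P(3) + Q(-4) − 5 = -18 − 16 − 5 = -39, attained at (3, -4).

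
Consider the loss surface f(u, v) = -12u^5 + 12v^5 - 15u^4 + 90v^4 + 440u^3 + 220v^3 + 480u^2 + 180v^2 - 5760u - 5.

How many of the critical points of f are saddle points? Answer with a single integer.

8

f separates as a function of u plus a function of v, so ∇f=0 decouples.
∂f/∂u = -60(u - 4)(u - 2)(u + 3)(u + 4) = 0 at u ∈ {-4, -3, 2, 4}; ∂f/∂v = 60v(v + 1)(v + 2)(v + 3) = 0 at v ∈ {-3, -2, -1, 0}.
The Hessian is diagonal: diag(f_uu, f_vv). Second derivatives: f_uu(-4)=2880, f_uu(-3)=-2100, f_uu(2)=3600, f_uu(4)=-6720; f_vv(-3)=-360, f_vv(-2)=120, f_vv(-1)=-120, f_vv(0)=360.
Saddle points occur where the two diagonal entries have opposite signs: (-4, -3), (-4, -1), (-3, -2), (-3, 0), (2, -3), (2, -1), (4, -2), (4, 0). Count: 8.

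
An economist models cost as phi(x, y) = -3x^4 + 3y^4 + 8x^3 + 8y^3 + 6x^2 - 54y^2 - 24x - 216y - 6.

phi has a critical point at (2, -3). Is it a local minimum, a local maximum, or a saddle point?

The mixed partial ∂²phi/∂x∂y is 0, so the Hessian at any point is diag(phi_xx, phi_yy) = diag(12(-3x^2 + 4x + 1), 12(3y^2 + 4y - 9)).
At (2, -3): H = diag(-36, 72).
The eigenvalues have opposite signs, so H is indefinite: a saddle point.

saddle point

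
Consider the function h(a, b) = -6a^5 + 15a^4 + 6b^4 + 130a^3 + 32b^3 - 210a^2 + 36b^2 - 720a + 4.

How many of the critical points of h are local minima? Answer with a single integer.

h separates as a function of a plus a function of b, so ∇h=0 decouples.
∂h/∂a = -30(a - 4)(a - 2)(a + 1)(a + 3) = 0 at a ∈ {-3, -1, 2, 4}; ∂h/∂b = 24b(b + 1)(b + 3) = 0 at b ∈ {-3, -1, 0}.
The Hessian is diagonal: diag(h_aa, h_bb). Second derivatives: h_aa(-3)=2100, h_aa(-1)=-900, h_aa(2)=900, h_aa(4)=-2100; h_bb(-3)=144, h_bb(-1)=-48, h_bb(0)=72.
Local minima occur where both diagonal entries positive: (-3, -3), (-3, 0), (2, -3), (2, 0). Count: 4.

4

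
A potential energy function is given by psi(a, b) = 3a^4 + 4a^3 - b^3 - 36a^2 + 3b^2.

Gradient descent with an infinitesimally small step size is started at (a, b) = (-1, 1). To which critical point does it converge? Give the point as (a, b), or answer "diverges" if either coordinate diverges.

(-3, 0)

psi is separable, so gradient descent decouples: a follows -∂psi/∂a, b follows -∂psi/∂b.
∂psi/∂a = 12a(a - 2)(a + 3); at a=-1 this is 72, so a decreases.
∂psi/∂b = -3b(b - 2); at b=1 this is 3, so b decreases.
a converges to its nearest critical value -3 (a local min of the a-part); b converges to 0. The iterate converges to (-3, 0).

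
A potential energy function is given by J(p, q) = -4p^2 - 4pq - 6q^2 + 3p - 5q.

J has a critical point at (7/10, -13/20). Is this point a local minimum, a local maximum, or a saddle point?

local maximum

The Hessian of J is constant: H = [[-8, -4], [-4, -12]].
det(H) = (-8)·(-12) − (-4)² = 80.
det(H) > 0 and tr(H) = -20 < 0, so H is negative definite and the point is a local maximum.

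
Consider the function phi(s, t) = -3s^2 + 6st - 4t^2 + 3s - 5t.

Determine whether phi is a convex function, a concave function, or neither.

phi is quadratic, so its Hessian is the constant matrix H = [[-6, 6], [6, -8]].
det(H) = 12, tr(H) = -14.
det(H) > 0 and tr(H) < 0, so H is negative definite everywhere: concave.

concave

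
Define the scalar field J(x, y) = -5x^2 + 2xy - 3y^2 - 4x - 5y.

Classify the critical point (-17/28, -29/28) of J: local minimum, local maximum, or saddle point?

local maximum

The Hessian of J is constant: H = [[-10, 2], [2, -6]].
det(H) = (-10)·(-6) − 2² = 56.
det(H) > 0 and tr(H) = -16 < 0, so H is negative definite and the point is a local maximum.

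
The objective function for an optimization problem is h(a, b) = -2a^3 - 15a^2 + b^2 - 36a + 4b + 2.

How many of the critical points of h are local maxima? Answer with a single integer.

0

h separates as a function of a plus a function of b, so ∇h=0 decouples.
∂h/∂a = -6(a + 2)(a + 3) = 0 at a ∈ {-3, -2}; ∂h/∂b = 2(b + 2) = 0 at b ∈ {-2}.
The Hessian is diagonal: diag(h_aa, h_bb). Second derivatives: h_aa(-3)=6, h_aa(-2)=-6; h_bb(-2)=2.
Local maxima occur where both diagonal entries negative: none. Count: 0.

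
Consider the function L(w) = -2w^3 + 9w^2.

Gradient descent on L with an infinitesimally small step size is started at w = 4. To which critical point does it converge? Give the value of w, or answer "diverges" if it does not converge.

diverges

L'(w) = -6w(w - 3), so L'(4) = -24.
Gradient descent moves in the -L' direction, i.e. w is increasing.
There is no critical point above w=4, and L' keeps the same sign, so the iterate runs off to +∞.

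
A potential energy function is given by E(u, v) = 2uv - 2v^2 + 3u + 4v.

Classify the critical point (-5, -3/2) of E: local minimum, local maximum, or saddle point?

The Hessian of E is constant: H = [[0, 2], [2, -4]].
det(H) = 0·(-4) − 2² = -4.
Since det(H) < 0, H is indefinite and the critical point is a saddle point.

saddle point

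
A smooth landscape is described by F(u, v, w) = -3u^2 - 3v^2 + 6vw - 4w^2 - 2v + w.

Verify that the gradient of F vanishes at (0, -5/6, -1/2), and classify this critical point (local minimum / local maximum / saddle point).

local maximum

∇F = (-6u, -6v + 6w - 2, 6v - 8w + 1); substituting (0, -5/6, -1/2) gives ∇F = (0, 0, 0), so (0, -5/6, -1/2) is indeed a critical point.
The Hessian is constant: H = [[-6, 0, 0], [0, -6, 6], [0, 6, -8]].
Leading principal minors: Δ₁ = -6, Δ₂ = 36, Δ₃ = -72.
The minors alternate sign starting negative (−, +, −), so H is negative definite: a local maximum.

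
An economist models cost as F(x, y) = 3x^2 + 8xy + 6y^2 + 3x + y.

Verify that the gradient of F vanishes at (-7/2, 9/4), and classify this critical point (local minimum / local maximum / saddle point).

local minimum

∇F = (6x + 8y + 3, 8x + 12y + 1); substituting (-7/2, 9/4) gives ∇F = (0, 0), so (-7/2, 9/4) is indeed a critical point.
The Hessian of F is constant: H = [[6, 8], [8, 12]].
det(H) = 6·12 − 8² = 8.
det(H) > 0 and tr(H) = 18 > 0, so H is positive definite and the point is a local minimum.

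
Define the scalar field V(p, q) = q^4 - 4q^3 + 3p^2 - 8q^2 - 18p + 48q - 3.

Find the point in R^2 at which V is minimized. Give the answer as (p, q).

(3, -2)

V(p,q) separates as A(p) + B(q) − 3, so its minimum is min A + min B − 3.
A'(p) = 6p - 18 vanishes at p ∈ {3}; B'(q) = 4(q - 3)(q - 2)(q + 2) vanishes at q ∈ {-2, 2, 3}.
Local minima of A (where A''>0): A(3)=-27. Local minima of B: B(-2)=-80, B(3)=45.
So the global minimum of V is A(3) + B(-2) − 3 = -27 − 80 − 3 = -110, attained at (3, -2).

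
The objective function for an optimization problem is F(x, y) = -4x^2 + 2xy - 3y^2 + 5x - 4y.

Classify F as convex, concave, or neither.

concave

F is quadratic, so its Hessian is the constant matrix H = [[-8, 2], [2, -6]].
det(H) = 44, tr(H) = -14.
det(H) > 0 and tr(H) < 0, so H is negative definite everywhere: concave.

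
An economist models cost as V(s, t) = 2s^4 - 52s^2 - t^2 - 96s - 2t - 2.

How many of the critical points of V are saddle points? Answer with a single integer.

2

V separates as a function of s plus a function of t, so ∇V=0 decouples.
∂V/∂s = 8(s - 4)(s + 1)(s + 3) = 0 at s ∈ {-3, -1, 4}; ∂V/∂t = -2(t + 1) = 0 at t ∈ {-1}.
The Hessian is diagonal: diag(V_ss, V_tt). Second derivatives: V_ss(-3)=112, V_ss(-1)=-80, V_ss(4)=280; V_tt(-1)=-2.
Saddle points occur where the two diagonal entries have opposite signs: (-3, -1), (4, -1). Count: 2.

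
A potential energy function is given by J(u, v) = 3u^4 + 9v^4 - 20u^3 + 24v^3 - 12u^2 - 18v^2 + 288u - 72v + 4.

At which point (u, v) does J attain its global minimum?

J(u,v) separates as P(u) + Q(v) + 4, so its minimum is min P + min Q + 4.
P'(u) = 12(u - 4)(u - 3)(u + 2) vanishes at u ∈ {-2, 3, 4}; Q'(v) = 36(v - 1)(v + 1)(v + 2) vanishes at v ∈ {-2, -1, 1}.
Local minima of P (where P''>0): P(-2)=-416, P(4)=448. Local minima of Q: Q(-2)=24, Q(1)=-57.
So the global minimum of J is P(-2) + Q(1) + 4 = -416 − 57 + 4 = -469, attained at (-2, 1).

(-2, 1)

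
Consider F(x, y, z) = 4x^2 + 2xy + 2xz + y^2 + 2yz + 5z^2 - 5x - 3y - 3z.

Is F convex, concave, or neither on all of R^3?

convex

F is quadratic, so its Hessian is the constant matrix H = [[8, 2, 2], [2, 2, 2], [2, 2, 10]].
Leading principal minors: 8, 12, 96.
All positive ⇒ H ≻ 0 ⇒ convex.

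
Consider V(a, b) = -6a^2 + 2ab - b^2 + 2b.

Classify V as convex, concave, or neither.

concave

V is quadratic, so its Hessian is the constant matrix H = [[-12, 2], [2, -2]].
det(H) = 20, tr(H) = -14.
det(H) > 0 and tr(H) < 0, so H is negative definite everywhere: concave.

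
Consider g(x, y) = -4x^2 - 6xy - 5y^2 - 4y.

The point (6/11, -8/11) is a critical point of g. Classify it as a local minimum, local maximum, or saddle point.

The Hessian of g is constant: H = [[-8, -6], [-6, -10]].
det(H) = (-8)·(-10) − (-6)² = 44.
det(H) > 0 and tr(H) = -18 < 0, so H is negative definite and the point is a local maximum.

local maximum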